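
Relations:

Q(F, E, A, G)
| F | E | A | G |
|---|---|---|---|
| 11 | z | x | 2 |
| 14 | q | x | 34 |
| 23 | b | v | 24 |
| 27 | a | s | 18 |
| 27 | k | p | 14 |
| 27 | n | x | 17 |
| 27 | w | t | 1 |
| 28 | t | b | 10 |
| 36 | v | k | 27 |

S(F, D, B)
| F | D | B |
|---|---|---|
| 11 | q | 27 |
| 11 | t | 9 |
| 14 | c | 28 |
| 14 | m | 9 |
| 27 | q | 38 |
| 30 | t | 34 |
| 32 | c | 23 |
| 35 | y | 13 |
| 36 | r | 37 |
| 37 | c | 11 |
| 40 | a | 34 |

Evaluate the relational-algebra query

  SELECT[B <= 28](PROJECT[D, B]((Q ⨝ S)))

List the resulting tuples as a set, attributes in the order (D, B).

Natural join on F: {(11, z, x, 2, q, 27), (11, z, x, 2, t, 9), (14, q, x, 34, c, 28), (14, q, x, 34, m, 9), (27, a, s, 18, q, 38), (27, k, p, 14, q, 38), (27, n, x, 17, q, 38), (27, w, t, 1, q, 38), (36, v, k, 27, r, 37)}
π_{D, B} gives {(c, 28), (m, 9), (q, 27), (q, 38), (r, 37), (t, 9)} (3 duplicate(s) eliminated).
Selection B <= 28: {(c, 28), (m, 9), (q, 27), (t, 9)}

{(c, 28), (m, 9), (q, 27), (t, 9)}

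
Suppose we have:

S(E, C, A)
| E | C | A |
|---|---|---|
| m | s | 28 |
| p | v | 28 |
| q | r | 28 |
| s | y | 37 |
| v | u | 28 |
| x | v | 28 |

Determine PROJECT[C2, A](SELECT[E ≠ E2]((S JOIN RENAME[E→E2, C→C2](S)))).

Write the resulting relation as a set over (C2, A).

ρ[E→E2, C→C2]: schema becomes (E2, C2, A); tuples unchanged.
S ⋈ RENAME[E→E2, C→C2](S) (natural join on A): {(m, s, 28, m, s), (m, s, 28, p, v), (m, s, 28, q, r), (m, s, 28, v, u), (m, s, 28, x, v), (p, v, 28, m, s), (p, v, 28, p, v), (p, v, 28, q, r), (p, v, 28, v, u), (p, v, 28, x, v), (q, r, 28, m, s), (q, r, 28, p, v), (q, r, 28, q, r), (q, r, 28, v, u), (q, r, 28, x, v), (s, y, 37, s, y), (v, u, 28, m, s), (v, u, 28, p, v), (v, u, 28, q, r), (v, u, 28, v, u), (v, u, 28, x, v), (x, v, 28, m, s), (x, v, 28, p, v), (x, v, 28, q, r), (x, v, 28, v, u), (x, v, 28, x, v)}
Apply σ_{E ≠ E2}; surviving tuples: {(m, s, 28, p, v), (m, s, 28, q, r), (m, s, 28, v, u), (m, s, 28, x, v), (p, v, 28, m, s), (p, v, 28, q, r), (p, v, 28, v, u), (p, v, 28, x, v), (q, r, 28, m, s), (q, r, 28, p, v), (q, r, 28, v, u), (q, r, 28, x, v), (v, u, 28, m, s), (v, u, 28, p, v), (v, u, 28, q, r), (v, u, 28, x, v), (x, v, 28, m, s), (x, v, 28, p, v), (x, v, 28, q, r), (x, v, 28, v, u)}
Keep only column(s) C2, A (16 duplicate(s) eliminated): {(r, 28), (s, 28), (u, 28), (v, 28)}

{(r, 28), (s, 28), (u, 28), (v, 28)}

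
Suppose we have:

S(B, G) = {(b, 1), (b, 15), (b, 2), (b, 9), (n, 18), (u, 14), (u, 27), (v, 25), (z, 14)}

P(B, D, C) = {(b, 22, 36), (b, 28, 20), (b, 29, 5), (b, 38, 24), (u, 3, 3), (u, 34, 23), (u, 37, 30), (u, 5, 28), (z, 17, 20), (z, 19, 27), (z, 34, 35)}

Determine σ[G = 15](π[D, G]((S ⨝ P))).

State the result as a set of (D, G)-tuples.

S ⋈ P (natural join on B): {(b, 1, 22, 36), (b, 1, 28, 20), (b, 1, 29, 5), (b, 1, 38, 24), (b, 15, 22, 36), (b, 15, 28, 20), (b, 15, 29, 5), (b, 15, 38, 24), (b, 2, 22, 36), (b, 2, 28, 20), (b, 2, 29, 5), (b, 2, 38, 24), (b, 9, 22, 36), (b, 9, 28, 20), (b, 9, 29, 5), (b, 9, 38, 24), (u, 14, 3, 3), (u, 14, 34, 23), (u, 14, 37, 30), (u, 14, 5, 28), (u, 27, 3, 3), (u, 27, 34, 23), (u, 27, 37, 30), (u, 27, 5, 28), (z, 14, 17, 20), (z, 14, 19, 27), (z, 14, 34, 35)}
Projecting to D, G (1 duplicate(s) eliminated): {(17, 14), (19, 14), (22, 1), (22, 15), (22, 2), (22, 9), (28, 1), (28, 15), (28, 2), (28, 9), (29, 1), (29, 15), (29, 2), (29, 9), (3, 14), (3, 27), (34, 14), (34, 27), (37, 14), (37, 27), (38, 1), (38, 15), (38, 2), (38, 9), (5, 14), (5, 27)}
Filtering on G = 15 leaves {(22, 15), (28, 15), (29, 15), (38, 15)}.

{(22, 15), (28, 15), (29, 15), (38, 15)}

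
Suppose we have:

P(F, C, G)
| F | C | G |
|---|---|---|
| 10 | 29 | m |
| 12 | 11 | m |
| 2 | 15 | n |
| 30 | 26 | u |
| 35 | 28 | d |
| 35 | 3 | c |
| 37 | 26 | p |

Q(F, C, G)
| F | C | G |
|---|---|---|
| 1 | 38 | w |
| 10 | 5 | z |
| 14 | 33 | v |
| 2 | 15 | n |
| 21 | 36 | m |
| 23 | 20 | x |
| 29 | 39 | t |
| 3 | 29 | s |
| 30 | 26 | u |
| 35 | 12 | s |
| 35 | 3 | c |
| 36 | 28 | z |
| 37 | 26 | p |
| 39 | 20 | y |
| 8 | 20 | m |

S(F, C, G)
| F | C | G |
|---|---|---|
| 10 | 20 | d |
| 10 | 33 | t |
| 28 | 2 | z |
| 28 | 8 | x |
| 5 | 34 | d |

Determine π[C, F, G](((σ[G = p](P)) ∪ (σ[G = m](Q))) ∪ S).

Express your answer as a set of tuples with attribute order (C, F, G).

{(2, 28, z), (20, 10, d), (20, 8, m), (26, 37, p), (33, 10, t), (34, 5, d), (36, 21, m), (8, 28, x)}

Selection G = p: {(37, 26, p)}
Selection G = m: {(21, 36, m), (8, 20, m)}
Union: {(37, 26, p)} with {(21, 36, m), (8, 20, m)} → {(21, 36, m), (37, 26, p), (8, 20, m)}
Union: {(21, 36, m), (37, 26, p), (8, 20, m)} with {(10, 20, d), (10, 33, t), (28, 2, z), (28, 8, x), (5, 34, d)} → {(10, 20, d), (10, 33, t), (21, 36, m), (28, 2, z), (28, 8, x), (37, 26, p), (5, 34, d), (8, 20, m)}
Keep only column(s) C, F, G: {(2, 28, z), (20, 10, d), (20, 8, m), (26, 37, p), (33, 10, t), (34, 5, d), (36, 21, m), (8, 28, x)}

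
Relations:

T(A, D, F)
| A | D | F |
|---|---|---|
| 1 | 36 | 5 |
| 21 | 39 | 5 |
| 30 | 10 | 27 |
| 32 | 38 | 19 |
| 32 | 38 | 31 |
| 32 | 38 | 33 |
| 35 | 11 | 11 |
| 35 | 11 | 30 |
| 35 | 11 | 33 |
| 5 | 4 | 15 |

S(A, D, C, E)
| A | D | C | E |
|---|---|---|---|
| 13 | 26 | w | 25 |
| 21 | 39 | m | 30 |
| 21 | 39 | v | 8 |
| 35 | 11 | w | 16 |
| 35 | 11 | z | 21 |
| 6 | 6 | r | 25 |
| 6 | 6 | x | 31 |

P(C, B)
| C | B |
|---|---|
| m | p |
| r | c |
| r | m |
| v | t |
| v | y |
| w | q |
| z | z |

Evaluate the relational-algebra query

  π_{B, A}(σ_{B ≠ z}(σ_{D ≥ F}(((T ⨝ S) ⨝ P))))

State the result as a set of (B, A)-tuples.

{(p, 21), (q, 35), (t, 21), (y, 21)}

T ⋈ S (natural join on A, D): {(21, 39, 5, m, 30), (21, 39, 5, v, 8), (35, 11, 11, w, 16), (35, 11, 11, z, 21), (35, 11, 30, w, 16), (35, 11, 30, z, 21), (35, 11, 33, w, 16), (35, 11, 33, z, 21)}
(T ⨝ S) ⋈ P (natural join on C): {(21, 39, 5, m, 30, p), (21, 39, 5, v, 8, t), (21, 39, 5, v, 8, y), (35, 11, 11, w, 16, q), (35, 11, 11, z, 21, z), (35, 11, 30, w, 16, q), (35, 11, 30, z, 21, z), (35, 11, 33, w, 16, q), (35, 11, 33, z, 21, z)}
Selection D ≥ F: {(21, 39, 5, m, 30, p), (21, 39, 5, v, 8, t), (21, 39, 5, v, 8, y), (35, 11, 11, w, 16, q), (35, 11, 11, z, 21, z)}
Selection B ≠ z: {(21, 39, 5, m, 30, p), (21, 39, 5, v, 8, t), (21, 39, 5, v, 8, y), (35, 11, 11, w, 16, q)}
π_{B, A} gives {(p, 21), (q, 35), (t, 21), (y, 21)}.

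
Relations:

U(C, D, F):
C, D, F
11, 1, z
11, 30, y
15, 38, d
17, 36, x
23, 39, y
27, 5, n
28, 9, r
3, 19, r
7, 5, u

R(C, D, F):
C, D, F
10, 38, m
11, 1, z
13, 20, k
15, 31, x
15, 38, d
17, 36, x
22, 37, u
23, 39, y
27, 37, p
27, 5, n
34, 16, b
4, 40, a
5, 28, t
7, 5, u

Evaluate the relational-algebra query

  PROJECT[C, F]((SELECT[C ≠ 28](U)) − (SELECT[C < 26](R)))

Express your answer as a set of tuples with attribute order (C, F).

{(11, y), (27, n), (3, r)}

Selection C ≠ 28: {(11, 1, z), (11, 30, y), (15, 38, d), (17, 36, x), (23, 39, y), (27, 5, n), (3, 19, r), (7, 5, u)}
Selection C < 26: {(10, 38, m), (11, 1, z), (13, 20, k), (15, 31, x), (15, 38, d), (17, 36, x), (22, 37, u), (23, 39, y), (4, 40, a), (5, 28, t), (7, 5, u)}
Taking the difference: {(11, 30, y), (27, 5, n), (3, 19, r)}
π_{C, F} gives {(11, y), (27, n), (3, r)}.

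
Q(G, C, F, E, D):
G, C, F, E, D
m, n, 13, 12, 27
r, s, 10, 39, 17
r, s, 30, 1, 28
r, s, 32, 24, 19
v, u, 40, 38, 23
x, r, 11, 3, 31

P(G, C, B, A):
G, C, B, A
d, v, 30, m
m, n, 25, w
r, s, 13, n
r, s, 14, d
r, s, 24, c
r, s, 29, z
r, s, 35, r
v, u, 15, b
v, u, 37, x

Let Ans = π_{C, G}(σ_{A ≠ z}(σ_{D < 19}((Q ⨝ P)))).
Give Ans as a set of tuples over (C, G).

{(s, r)}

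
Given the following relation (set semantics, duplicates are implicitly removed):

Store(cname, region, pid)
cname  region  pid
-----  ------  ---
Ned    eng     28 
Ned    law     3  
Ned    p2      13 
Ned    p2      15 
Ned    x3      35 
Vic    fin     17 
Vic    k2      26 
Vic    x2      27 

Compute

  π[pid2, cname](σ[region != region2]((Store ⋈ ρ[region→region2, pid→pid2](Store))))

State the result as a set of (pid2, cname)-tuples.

ρ[region→region2, pid→pid2]: schema becomes (cname, region2, pid2); tuples unchanged.
Joining Store and ρ[region→region2, pid→pid2](Store) on cname yields {(Ned, eng, 28, eng, 28), (Ned, eng, 28, law, 3), (Ned, eng, 28, p2, 13), (Ned, eng, 28, p2, 15), (Ned, eng, 28, x3, 35), (Ned, law, 3, eng, 28), (Ned, law, 3, law, 3), (Ned, law, 3, p2, 13), (Ned, law, 3, p2, 15), (Ned, law, 3, x3, 35), (Ned, p2, 13, eng, 28), (Ned, p2, 13, law, 3), (Ned, p2, 13, p2, 13), (Ned, p2, 13, p2, 15), (Ned, p2, 13, x3, 35), (Ned, p2, 15, eng, 28), (Ned, p2, 15, law, 3), (Ned, p2, 15, p2, 13), (Ned, p2, 15, p2, 15), (Ned, p2, 15, x3, 35), (Ned, x3, 35, eng, 28), (Ned, x3, 35, law, 3), (Ned, x3, 35, p2, 13), (Ned, x3, 35, p2, 15), (Ned, x3, 35, x3, 35), (Vic, fin, 17, fin, 17), (Vic, fin, 17, k2, 26), (Vic, fin, 17, x2, 27), (Vic, k2, 26, fin, 17), (Vic, k2, 26, k2, 26), (Vic, k2, 26, x2, 27), (Vic, x2, 27, fin, 17), (Vic, x2, 27, k2, 26), (Vic, x2, 27, x2, 27)}.
Filtering on region != region2 leaves {(Ned, eng, 28, law, 3), (Ned, eng, 28, p2, 13), (Ned, eng, 28, p2, 15), (Ned, eng, 28, x3, 35), (Ned, law, 3, eng, 28), (Ned, law, 3, p2, 13), (Ned, law, 3, p2, 15), (Ned, law, 3, x3, 35), (Ned, p2, 13, eng, 28), (Ned, p2, 13, law, 3), (Ned, p2, 13, x3, 35), (Ned, p2, 15, eng, 28), (Ned, p2, 15, law, 3), (Ned, p2, 15, x3, 35), (Ned, x3, 35, eng, 28), (Ned, x3, 35, law, 3), (Ned, x3, 35, p2, 13), (Ned, x3, 35, p2, 15), (Vic, fin, 17, k2, 26), (Vic, fin, 17, x2, 27), (Vic, k2, 26, fin, 17), (Vic, k2, 26, x2, 27), (Vic, x2, 27, fin, 17), (Vic, x2, 27, k2, 26)}.
Projecting to pid2, cname (16 duplicate(s) eliminated): {(13, Ned), (15, Ned), (17, Vic), (26, Vic), (27, Vic), (28, Ned), (3, Ned), (35, Ned)}

{(13, Ned), (15, Ned), (17, Vic), (26, Vic), (27, Vic), (28, Ned), (3, Ned), (35, Ned)}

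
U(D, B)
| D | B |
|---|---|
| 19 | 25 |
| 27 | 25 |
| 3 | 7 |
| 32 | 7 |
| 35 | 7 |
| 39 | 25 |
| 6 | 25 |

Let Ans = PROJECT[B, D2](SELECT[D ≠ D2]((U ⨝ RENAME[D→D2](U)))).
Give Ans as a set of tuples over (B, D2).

ρ[D→D2]: schema becomes (D2, B); tuples unchanged.
U ⋈ RENAME[D→D2](U) (natural join on B): {(19, 25, 19), (19, 25, 27), (19, 25, 39), (19, 25, 6), (27, 25, 19), (27, 25, 27), (27, 25, 39), (27, 25, 6), (3, 7, 3), (3, 7, 32), (3, 7, 35), (32, 7, 3), (32, 7, 32), (32, 7, 35), (35, 7, 3), (35, 7, 32), (35, 7, 35), (39, 25, 19), (39, 25, 27), (39, 25, 39), (39, 25, 6), (6, 25, 19), (6, 25, 27), (6, 25, 39), (6, 25, 6)}
Selection D ≠ D2: {(19, 25, 27), (19, 25, 39), (19, 25, 6), (27, 25, 19), (27, 25, 39), (27, 25, 6), (3, 7, 32), (3, 7, 35), (32, 7, 3), (32, 7, 35), (35, 7, 3), (35, 7, 32), (39, 25, 19), (39, 25, 27), (39, 25, 6), (6, 25, 19), (6, 25, 27), (6, 25, 39)}
Projecting to B, D2 (11 duplicate(s) eliminated): {(25, 19), (25, 27), (25, 39), (25, 6), (7, 3), (7, 32), (7, 35)}

{(25, 19), (25, 27), (25, 39), (25, 6), (7, 3), (7, 32), (7, 35)}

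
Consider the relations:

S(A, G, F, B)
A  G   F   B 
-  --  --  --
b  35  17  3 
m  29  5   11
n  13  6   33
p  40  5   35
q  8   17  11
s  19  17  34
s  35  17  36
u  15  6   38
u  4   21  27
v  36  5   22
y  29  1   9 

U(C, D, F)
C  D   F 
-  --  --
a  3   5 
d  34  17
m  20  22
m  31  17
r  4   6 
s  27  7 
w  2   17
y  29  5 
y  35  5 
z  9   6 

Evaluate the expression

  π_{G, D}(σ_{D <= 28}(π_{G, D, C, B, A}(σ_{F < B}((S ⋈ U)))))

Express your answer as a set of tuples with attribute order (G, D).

{(13, 4), (13, 9), (15, 4), (15, 9), (19, 2), (29, 3), (35, 2), (36, 3), (40, 3)}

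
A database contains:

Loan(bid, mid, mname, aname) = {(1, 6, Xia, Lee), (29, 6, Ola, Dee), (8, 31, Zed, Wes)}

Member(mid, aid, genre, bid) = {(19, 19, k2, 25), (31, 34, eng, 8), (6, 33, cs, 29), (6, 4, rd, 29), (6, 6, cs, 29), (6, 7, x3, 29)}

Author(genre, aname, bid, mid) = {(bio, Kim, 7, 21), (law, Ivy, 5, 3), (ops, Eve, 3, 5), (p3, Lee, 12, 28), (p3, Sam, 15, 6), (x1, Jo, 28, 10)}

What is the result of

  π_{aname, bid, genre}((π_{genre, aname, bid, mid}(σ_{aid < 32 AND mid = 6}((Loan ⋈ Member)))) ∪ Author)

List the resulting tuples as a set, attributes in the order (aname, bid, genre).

{(Dee, 29, cs), (Dee, 29, rd), (Dee, 29, x3), (Eve, 3, ops), (Ivy, 5, law), (Jo, 28, x1), (Kim, 7, bio), (Lee, 12, p3), (Sam, 15, p3)}

Loan ⋈ Member (natural join on bid, mid): {(29, 6, Ola, Dee, 33, cs), (29, 6, Ola, Dee, 4, rd), (29, 6, Ola, Dee, 6, cs), (29, 6, Ola, Dee, 7, x3), (8, 31, Zed, Wes, 34, eng)}
Apply σ_{aid < 32 AND mid = 6}; surviving tuples: {(29, 6, Ola, Dee, 4, rd), (29, 6, Ola, Dee, 6, cs), (29, 6, Ola, Dee, 7, x3)}
π[genre, aname, bid, mid]: project onto (genre, aname, bid, mid) → {(cs, Dee, 29, 6), (rd, Dee, 29, 6), (x3, Dee, 29, 6)}
Taking the union: {(bio, Kim, 7, 21), (cs, Dee, 29, 6), (law, Ivy, 5, 3), (ops, Eve, 3, 5), (p3, Lee, 12, 28), (p3, Sam, 15, 6), (rd, Dee, 29, 6), (x1, Jo, 28, 10), (x3, Dee, 29, 6)}
π[aname, bid, genre]: project onto (aname, bid, genre) → {(Dee, 29, cs), (Dee, 29, rd), (Dee, 29, x3), (Eve, 3, ops), (Ivy, 5, law), (Jo, 28, x1), (Kim, 7, bio), (Lee, 12, p3), (Sam, 15, p3)}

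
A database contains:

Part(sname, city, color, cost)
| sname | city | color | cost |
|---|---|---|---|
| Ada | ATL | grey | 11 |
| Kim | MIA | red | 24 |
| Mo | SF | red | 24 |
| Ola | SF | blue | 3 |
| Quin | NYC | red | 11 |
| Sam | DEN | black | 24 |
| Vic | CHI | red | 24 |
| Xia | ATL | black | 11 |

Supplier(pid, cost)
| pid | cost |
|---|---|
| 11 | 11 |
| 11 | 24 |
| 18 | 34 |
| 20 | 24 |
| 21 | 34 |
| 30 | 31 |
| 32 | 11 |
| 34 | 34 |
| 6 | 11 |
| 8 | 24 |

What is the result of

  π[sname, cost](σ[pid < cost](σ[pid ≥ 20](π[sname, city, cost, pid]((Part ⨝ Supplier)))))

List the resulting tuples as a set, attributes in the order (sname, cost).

Natural join on cost: {(Ada, ATL, grey, 11, 11), (Ada, ATL, grey, 11, 32), (Ada, ATL, grey, 11, 6), (Kim, MIA, red, 24, 11), (Kim, MIA, red, 24, 20), (Kim, MIA, red, 24, 8), (Mo, SF, red, 24, 11), (Mo, SF, red, 24, 20), (Mo, SF, red, 24, 8), (Quin, NYC, red, 11, 11), (Quin, NYC, red, 11, 32), (Quin, NYC, red, 11, 6), (Sam, DEN, black, 24, 11), (Sam, DEN, black, 24, 20), (Sam, DEN, black, 24, 8), (Vic, CHI, red, 24, 11), (Vic, CHI, red, 24, 20), (Vic, CHI, red, 24, 8), (Xia, ATL, black, 11, 11), (Xia, ATL, black, 11, 32), (Xia, ATL, black, 11, 6)}
π[sname, city, cost, pid]: project onto (sname, city, cost, pid) → {(Ada, ATL, 11, 11), (Ada, ATL, 11, 32), (Ada, ATL, 11, 6), (Kim, MIA, 24, 11), (Kim, MIA, 24, 20), (Kim, MIA, 24, 8), (Mo, SF, 24, 11), (Mo, SF, 24, 20), (Mo, SF, 24, 8), (Quin, NYC, 11, 11), (Quin, NYC, 11, 32), (Quin, NYC, 11, 6), (Sam, DEN, 24, 11), (Sam, DEN, 24, 20), (Sam, DEN, 24, 8), (Vic, CHI, 24, 11), (Vic, CHI, 24, 20), (Vic, CHI, 24, 8), (Xia, ATL, 11, 11), (Xia, ATL, 11, 32), (Xia, ATL, 11, 6)}
Selection pid ≥ 20: {(Ada, ATL, 11, 32), (Kim, MIA, 24, 20), (Mo, SF, 24, 20), (Quin, NYC, 11, 32), (Sam, DEN, 24, 20), (Vic, CHI, 24, 20), (Xia, ATL, 11, 32)}
Selection pid < cost: {(Kim, MIA, 24, 20), (Mo, SF, 24, 20), (Sam, DEN, 24, 20), (Vic, CHI, 24, 20)}
π[sname, cost]: project onto (sname, cost) → {(Kim, 24), (Mo, 24), (Sam, 24), (Vic, 24)}

{(Kim, 24), (Mo, 24), (Sam, 24), (Vic, 24)}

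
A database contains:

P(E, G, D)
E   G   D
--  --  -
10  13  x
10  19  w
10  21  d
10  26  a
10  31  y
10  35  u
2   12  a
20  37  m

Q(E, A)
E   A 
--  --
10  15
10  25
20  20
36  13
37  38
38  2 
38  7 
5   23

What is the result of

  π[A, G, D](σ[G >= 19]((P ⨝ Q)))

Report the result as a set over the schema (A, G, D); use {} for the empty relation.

Natural join on E: {(10, 13, x, 15), (10, 13, x, 25), (10, 19, w, 15), (10, 19, w, 25), (10, 21, d, 15), (10, 21, d, 25), (10, 26, a, 15), (10, 26, a, 25), (10, 31, y, 15), (10, 31, y, 25), (10, 35, u, 15), (10, 35, u, 25), (20, 37, m, 20)}
Apply σ_{G >= 19}; surviving tuples: {(10, 19, w, 15), (10, 19, w, 25), (10, 21, d, 15), (10, 21, d, 25), (10, 26, a, 15), (10, 26, a, 25), (10, 31, y, 15), (10, 31, y, 25), (10, 35, u, 15), (10, 35, u, 25), (20, 37, m, 20)}
Projecting to A, G, D: {(15, 19, w), (15, 21, d), (15, 26, a), (15, 31, y), (15, 35, u), (20, 37, m), (25, 19, w), (25, 21, d), (25, 26, a), (25, 31, y), (25, 35, u)}

{(15, 19, w), (15, 21, d), (15, 26, a), (15, 31, y), (15, 35, u), (20, 37, m), (25, 19, w), (25, 21, d), (25, 26, a), (25, 31, y), (25, 35, u)}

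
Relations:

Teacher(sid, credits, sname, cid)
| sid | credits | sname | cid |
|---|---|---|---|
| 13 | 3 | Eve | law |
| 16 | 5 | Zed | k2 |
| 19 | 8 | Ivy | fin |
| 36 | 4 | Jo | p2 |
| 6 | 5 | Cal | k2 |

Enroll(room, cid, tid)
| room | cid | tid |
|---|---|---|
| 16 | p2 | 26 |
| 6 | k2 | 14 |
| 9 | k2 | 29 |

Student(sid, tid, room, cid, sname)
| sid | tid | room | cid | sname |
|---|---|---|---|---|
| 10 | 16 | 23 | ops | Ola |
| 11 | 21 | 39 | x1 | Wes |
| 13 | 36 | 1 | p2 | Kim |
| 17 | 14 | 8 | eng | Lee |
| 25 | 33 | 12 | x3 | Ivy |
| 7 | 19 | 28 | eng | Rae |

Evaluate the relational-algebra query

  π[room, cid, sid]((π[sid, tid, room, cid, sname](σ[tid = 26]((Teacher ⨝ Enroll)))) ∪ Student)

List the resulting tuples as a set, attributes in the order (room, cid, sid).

Joining Teacher and Enroll on cid yields {(16, 5, Zed, k2, 6, 14), (16, 5, Zed, k2, 9, 29), (36, 4, Jo, p2, 16, 26), (6, 5, Cal, k2, 6, 14), (6, 5, Cal, k2, 9, 29)}.
Selection tid = 26: {(36, 4, Jo, p2, 16, 26)}
Keep only column(s) sid, tid, room, cid, sname: {(36, 26, 16, p2, Jo)}
Union: {(36, 26, 16, p2, Jo)} with {(10, 16, 23, ops, Ola), (11, 21, 39, x1, Wes), (13, 36, 1, p2, Kim), (17, 14, 8, eng, Lee), (25, 33, 12, x3, Ivy), (7, 19, 28, eng, Rae)} → {(10, 16, 23, ops, Ola), (11, 21, 39, x1, Wes), (13, 36, 1, p2, Kim), (17, 14, 8, eng, Lee), (25, 33, 12, x3, Ivy), (36, 26, 16, p2, Jo), (7, 19, 28, eng, Rae)}
Keep only column(s) room, cid, sid: {(1, p2, 13), (12, x3, 25), (16, p2, 36), (23, ops, 10), (28, eng, 7), (39, x1, 11), (8, eng, 17)}

{(1, p2, 13), (12, x3, 25), (16, p2, 36), (23, ops, 10), (28, eng, 7), (39, x1, 11), (8, eng, 17)}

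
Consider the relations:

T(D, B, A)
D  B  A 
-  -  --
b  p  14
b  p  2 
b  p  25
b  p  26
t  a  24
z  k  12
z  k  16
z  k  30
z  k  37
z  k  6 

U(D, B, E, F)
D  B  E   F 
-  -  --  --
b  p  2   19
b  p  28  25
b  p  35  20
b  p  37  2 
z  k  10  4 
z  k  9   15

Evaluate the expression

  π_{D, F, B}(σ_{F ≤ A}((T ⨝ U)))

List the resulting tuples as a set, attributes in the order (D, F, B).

{(b, 19, p), (b, 2, p), (b, 20, p), (b, 25, p), (z, 15, k), (z, 4, k)}

T ⋈ U (natural join on D, B): {(b, p, 14, 2, 19), (b, p, 14, 28, 25), (b, p, 14, 35, 20), (b, p, 14, 37, 2), (b, p, 2, 2, 19), (b, p, 2, 28, 25), (b, p, 2, 35, 20), (b, p, 2, 37, 2), (b, p, 25, 2, 19), (b, p, 25, 28, 25), (b, p, 25, 35, 20), (b, p, 25, 37, 2), (b, p, 26, 2, 19), (b, p, 26, 28, 25), (b, p, 26, 35, 20), (b, p, 26, 37, 2), (z, k, 12, 10, 4), (z, k, 12, 9, 15), (z, k, 16, 10, 4), (z, k, 16, 9, 15), (z, k, 30, 10, 4), (z, k, 30, 9, 15), (z, k, 37, 10, 4), (z, k, 37, 9, 15), (z, k, 6, 10, 4), (z, k, 6, 9, 15)}
σ[F ≤ A]: keep tuples satisfying F ≤ A → {(b, p, 14, 37, 2), (b, p, 2, 37, 2), (b, p, 25, 2, 19), (b, p, 25, 28, 25), (b, p, 25, 35, 20), (b, p, 25, 37, 2), (b, p, 26, 2, 19), (b, p, 26, 28, 25), (b, p, 26, 35, 20), (b, p, 26, 37, 2), (z, k, 12, 10, 4), (z, k, 16, 10, 4), (z, k, 16, 9, 15), (z, k, 30, 10, 4), (z, k, 30, 9, 15), (z, k, 37, 10, 4), (z, k, 37, 9, 15), (z, k, 6, 10, 4)}
Keep only column(s) D, F, B (12 duplicate(s) eliminated): {(b, 19, p), (b, 2, p), (b, 20, p), (b, 25, p), (z, 15, k), (z, 4, k)}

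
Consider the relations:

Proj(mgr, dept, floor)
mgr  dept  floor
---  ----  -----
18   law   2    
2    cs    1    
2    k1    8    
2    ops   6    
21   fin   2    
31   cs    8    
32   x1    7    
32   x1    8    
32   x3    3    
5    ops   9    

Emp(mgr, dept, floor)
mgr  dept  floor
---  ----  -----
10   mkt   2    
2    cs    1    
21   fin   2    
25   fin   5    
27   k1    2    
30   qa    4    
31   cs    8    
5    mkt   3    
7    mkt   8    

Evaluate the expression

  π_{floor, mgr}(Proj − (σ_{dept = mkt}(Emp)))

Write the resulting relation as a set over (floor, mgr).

{(1, 2), (2, 18), (2, 21), (3, 32), (6, 2), (7, 32), (8, 2), (8, 31), (8, 32), (9, 5)}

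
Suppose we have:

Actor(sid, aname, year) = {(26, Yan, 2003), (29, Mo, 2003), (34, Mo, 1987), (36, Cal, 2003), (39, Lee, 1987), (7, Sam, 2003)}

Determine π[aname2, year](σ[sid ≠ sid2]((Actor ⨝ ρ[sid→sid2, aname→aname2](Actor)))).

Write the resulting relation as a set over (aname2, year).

ρ[sid→sid2, aname→aname2]: schema becomes (sid2, aname2, year); tuples unchanged.
Joining Actor and ρ[sid→sid2, aname→aname2](Actor) on year yields {(26, Yan, 2003, 26, Yan), (26, Yan, 2003, 29, Mo), (26, Yan, 2003, 36, Cal), (26, Yan, 2003, 7, Sam), (29, Mo, 2003, 26, Yan), (29, Mo, 2003, 29, Mo), (29, Mo, 2003, 36, Cal), (29, Mo, 2003, 7, Sam), (34, Mo, 1987, 34, Mo), (34, Mo, 1987, 39, Lee), (36, Cal, 2003, 26, Yan), (36, Cal, 2003, 29, Mo), (36, Cal, 2003, 36, Cal), (36, Cal, 2003, 7, Sam), (39, Lee, 1987, 34, Mo), (39, Lee, 1987, 39, Lee), (7, Sam, 2003, 26, Yan), (7, Sam, 2003, 29, Mo), (7, Sam, 2003, 36, Cal), (7, Sam, 2003, 7, Sam)}.
σ[sid ≠ sid2]: keep tuples satisfying sid ≠ sid2 → {(26, Yan, 2003, 29, Mo), (26, Yan, 2003, 36, Cal), (26, Yan, 2003, 7, Sam), (29, Mo, 2003, 26, Yan), (29, Mo, 2003, 36, Cal), (29, Mo, 2003, 7, Sam), (34, Mo, 1987, 39, Lee), (36, Cal, 2003, 26, Yan), (36, Cal, 2003, 29, Mo), (36, Cal, 2003, 7, Sam), (39, Lee, 1987, 34, Mo), (7, Sam, 2003, 26, Yan), (7, Sam, 2003, 29, Mo), (7, Sam, 2003, 36, Cal)}
Projecting to aname2, year (8 duplicate(s) eliminated): {(Cal, 2003), (Lee, 1987), (Mo, 1987), (Mo, 2003), (Sam, 2003), (Yan, 2003)}

{(Cal, 2003), (Lee, 1987), (Mo, 1987), (Mo, 2003), (Sam, 2003), (Yan, 2003)}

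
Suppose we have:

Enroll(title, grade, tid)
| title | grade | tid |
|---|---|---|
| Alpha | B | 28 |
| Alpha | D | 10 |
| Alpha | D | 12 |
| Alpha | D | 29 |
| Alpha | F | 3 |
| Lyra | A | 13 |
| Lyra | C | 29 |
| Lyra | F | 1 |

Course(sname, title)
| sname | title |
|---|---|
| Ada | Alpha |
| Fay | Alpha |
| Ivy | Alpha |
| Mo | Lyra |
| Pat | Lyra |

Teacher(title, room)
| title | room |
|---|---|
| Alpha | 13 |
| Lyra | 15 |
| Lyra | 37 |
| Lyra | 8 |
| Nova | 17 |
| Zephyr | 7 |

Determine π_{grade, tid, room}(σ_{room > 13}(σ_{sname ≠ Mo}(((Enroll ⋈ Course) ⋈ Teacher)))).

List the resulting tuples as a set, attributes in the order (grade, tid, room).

{(A, 13, 15), (A, 13, 37), (C, 29, 15), (C, 29, 37), (F, 1, 15), (F, 1, 37)}

Enroll ⋈ Course (natural join on title): {(Alpha, B, 28, Ada), (Alpha, B, 28, Fay), (Alpha, B, 28, Ivy), (Alpha, D, 10, Ada), (Alpha, D, 10, Fay), (Alpha, D, 10, Ivy), (Alpha, D, 12, Ada), (Alpha, D, 12, Fay), (Alpha, D, 12, Ivy), (Alpha, D, 29, Ada), (Alpha, D, 29, Fay), (Alpha, D, 29, Ivy), (Alpha, F, 3, Ada), (Alpha, F, 3, Fay), (Alpha, F, 3, Ivy), (Lyra, A, 13, Mo), (Lyra, A, 13, Pat), (Lyra, C, 29, Mo), (Lyra, C, 29, Pat), (Lyra, F, 1, Mo), (Lyra, F, 1, Pat)}
(Enroll ⋈ Course) ⋈ Teacher (natural join on title): {(Alpha, B, 28, Ada, 13), (Alpha, B, 28, Fay, 13), (Alpha, B, 28, Ivy, 13), (Alpha, D, 10, Ada, 13), (Alpha, D, 10, Fay, 13), (Alpha, D, 10, Ivy, 13), (Alpha, D, 12, Ada, 13), (Alpha, D, 12, Fay, 13), (Alpha, D, 12, Ivy, 13), (Alpha, D, 29, Ada, 13), (Alpha, D, 29, Fay, 13), (Alpha, D, 29, Ivy, 13), (Alpha, F, 3, Ada, 13), (Alpha, F, 3, Fay, 13), (Alpha, F, 3, Ivy, 13), (Lyra, A, 13, Mo, 15), (Lyra, A, 13, Mo, 37), (Lyra, A, 13, Mo, 8), (Lyra, A, 13, Pat, 15), (Lyra, A, 13, Pat, 37), (Lyra, A, 13, Pat, 8), (Lyra, C, 29, Mo, 15), (Lyra, C, 29, Mo, 37), (Lyra, C, 29, Mo, 8), (Lyra, C, 29, Pat, 15), (Lyra, C, 29, Pat, 37), (Lyra, C, 29, Pat, 8), (Lyra, F, 1, Mo, 15), (Lyra, F, 1, Mo, 37), (Lyra, F, 1, Mo, 8), (Lyra, F, 1, Pat, 15), (Lyra, F, 1, Pat, 37), (Lyra, F, 1, Pat, 8)}
σ[sname ≠ Mo]: keep tuples satisfying sname ≠ Mo → {(Alpha, B, 28, Ada, 13), (Alpha, B, 28, Fay, 13), (Alpha, B, 28, Ivy, 13), (Alpha, D, 10, Ada, 13), (Alpha, D, 10, Fay, 13), (Alpha, D, 10, Ivy, 13), (Alpha, D, 12, Ada, 13), (Alpha, D, 12, Fay, 13), (Alpha, D, 12, Ivy, 13), (Alpha, D, 29, Ada, 13), (Alpha, D, 29, Fay, 13), (Alpha, D, 29, Ivy, 13), (Alpha, F, 3, Ada, 13), (Alpha, F, 3, Fay, 13), (Alpha, F, 3, Ivy, 13), (Lyra, A, 13, Pat, 15), (Lyra, A, 13, Pat, 37), (Lyra, A, 13, Pat, 8), (Lyra, C, 29, Pat, 15), (Lyra, C, 29, Pat, 37), (Lyra, C, 29, Pat, 8), (Lyra, F, 1, Pat, 15), (Lyra, F, 1, Pat, 37), (Lyra, F, 1, Pat, 8)}
σ[room > 13]: keep tuples satisfying room > 13 → {(Lyra, A, 13, Pat, 15), (Lyra, A, 13, Pat, 37), (Lyra, C, 29, Pat, 15), (Lyra, C, 29, Pat, 37), (Lyra, F, 1, Pat, 15), (Lyra, F, 1, Pat, 37)}
π[grade, tid, room]: project onto (grade, tid, room) → {(A, 13, 15), (A, 13, 37), (C, 29, 15), (C, 29, 37), (F, 1, 15), (F, 1, 37)}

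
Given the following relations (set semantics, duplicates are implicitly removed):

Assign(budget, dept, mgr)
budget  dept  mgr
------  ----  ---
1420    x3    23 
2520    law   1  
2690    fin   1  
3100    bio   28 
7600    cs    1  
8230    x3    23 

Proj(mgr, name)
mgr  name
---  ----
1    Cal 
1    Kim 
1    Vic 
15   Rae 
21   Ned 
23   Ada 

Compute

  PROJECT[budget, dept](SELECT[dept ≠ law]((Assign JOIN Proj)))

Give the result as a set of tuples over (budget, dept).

{(1420, x3), (2690, fin), (7600, cs), (8230, x3)}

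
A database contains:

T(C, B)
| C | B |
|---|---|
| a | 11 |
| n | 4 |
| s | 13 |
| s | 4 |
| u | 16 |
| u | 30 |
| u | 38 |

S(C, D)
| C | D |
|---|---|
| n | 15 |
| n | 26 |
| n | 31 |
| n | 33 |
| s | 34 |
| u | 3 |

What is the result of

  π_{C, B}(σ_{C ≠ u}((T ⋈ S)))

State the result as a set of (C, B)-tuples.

{(n, 4), (s, 13), (s, 4)}

Joining T and S on C yields {(n, 4, 15), (n, 4, 26), (n, 4, 31), (n, 4, 33), (s, 13, 34), (s, 4, 34), (u, 16, 3), (u, 30, 3), (u, 38, 3)}.
Selection C ≠ u: {(n, 4, 15), (n, 4, 26), (n, 4, 31), (n, 4, 33), (s, 13, 34), (s, 4, 34)}
Projecting to C, B (3 duplicate(s) eliminated): {(n, 4), (s, 13), (s, 4)}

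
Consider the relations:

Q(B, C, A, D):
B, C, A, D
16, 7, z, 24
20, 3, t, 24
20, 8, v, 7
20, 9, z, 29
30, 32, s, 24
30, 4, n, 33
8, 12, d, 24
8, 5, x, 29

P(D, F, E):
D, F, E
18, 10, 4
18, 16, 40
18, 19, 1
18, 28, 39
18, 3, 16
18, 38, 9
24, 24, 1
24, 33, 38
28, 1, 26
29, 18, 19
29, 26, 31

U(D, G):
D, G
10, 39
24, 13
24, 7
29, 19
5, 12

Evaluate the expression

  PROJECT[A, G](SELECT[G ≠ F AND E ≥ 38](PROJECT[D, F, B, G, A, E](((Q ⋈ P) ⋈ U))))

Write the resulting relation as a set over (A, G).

Natural join on D: {(16, 7, z, 24, 24, 1), (16, 7, z, 24, 33, 38), (20, 3, t, 24, 24, 1), (20, 3, t, 24, 33, 38), (20, 9, z, 29, 18, 19), (20, 9, z, 29, 26, 31), (30, 32, s, 24, 24, 1), (30, 32, s, 24, 33, 38), (8, 12, d, 24, 24, 1), (8, 12, d, 24, 33, 38), (8, 5, x, 29, 18, 19), (8, 5, x, 29, 26, 31)}
Natural join on D: {(16, 7, z, 24, 24, 1, 13), (16, 7, z, 24, 24, 1, 7), (16, 7, z, 24, 33, 38, 13), (16, 7, z, 24, 33, 38, 7), (20, 3, t, 24, 24, 1, 13), (20, 3, t, 24, 24, 1, 7), (20, 3, t, 24, 33, 38, 13), (20, 3, t, 24, 33, 38, 7), (20, 9, z, 29, 18, 19, 19), (20, 9, z, 29, 26, 31, 19), (30, 32, s, 24, 24, 1, 13), (30, 32, s, 24, 24, 1, 7), (30, 32, s, 24, 33, 38, 13), (30, 32, s, 24, 33, 38, 7), (8, 12, d, 24, 24, 1, 13), (8, 12, d, 24, 24, 1, 7), (8, 12, d, 24, 33, 38, 13), (8, 12, d, 24, 33, 38, 7), (8, 5, x, 29, 18, 19, 19), (8, 5, x, 29, 26, 31, 19)}
Keep only column(s) D, F, B, G, A, E: {(24, 24, 16, 13, z, 1), (24, 24, 16, 7, z, 1), (24, 24, 20, 13, t, 1), (24, 24, 20, 7, t, 1), (24, 24, 30, 13, s, 1), (24, 24, 30, 7, s, 1), (24, 24, 8, 13, d, 1), (24, 24, 8, 7, d, 1), (24, 33, 16, 13, z, 38), (24, 33, 16, 7, z, 38), (24, 33, 20, 13, t, 38), (24, 33, 20, 7, t, 38), (24, 33, 30, 13, s, 38), (24, 33, 30, 7, s, 38), (24, 33, 8, 13, d, 38), (24, 33, 8, 7, d, 38), (29, 18, 20, 19, z, 19), (29, 18, 8, 19, x, 19), (29, 26, 20, 19, z, 31), (29, 26, 8, 19, x, 31)}
Selection G ≠ F AND E ≥ 38: {(24, 33, 16, 13, z, 38), (24, 33, 16, 7, z, 38), (24, 33, 20, 13, t, 38), (24, 33, 20, 7, t, 38), (24, 33, 30, 13, s, 38), (24, 33, 30, 7, s, 38), (24, 33, 8, 13, d, 38), (24, 33, 8, 7, d, 38)}
Keep only column(s) A, G: {(d, 13), (d, 7), (s, 13), (s, 7), (t, 13), (t, 7), (z, 13), (z, 7)}

{(d, 13), (d, 7), (s, 13), (s, 7), (t, 13), (t, 7), (z, 13), (z, 7)}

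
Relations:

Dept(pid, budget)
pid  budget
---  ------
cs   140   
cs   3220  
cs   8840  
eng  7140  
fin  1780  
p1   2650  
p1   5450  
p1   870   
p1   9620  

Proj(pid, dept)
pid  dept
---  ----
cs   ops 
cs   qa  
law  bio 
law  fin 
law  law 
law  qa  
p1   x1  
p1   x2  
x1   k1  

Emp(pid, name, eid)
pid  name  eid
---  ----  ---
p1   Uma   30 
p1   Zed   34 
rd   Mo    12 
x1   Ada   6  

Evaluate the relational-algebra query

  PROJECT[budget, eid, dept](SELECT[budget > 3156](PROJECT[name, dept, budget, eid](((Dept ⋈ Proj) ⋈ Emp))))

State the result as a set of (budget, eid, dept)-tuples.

Dept ⋈ Proj (natural join on pid): {(cs, 140, ops), (cs, 140, qa), (cs, 3220, ops), (cs, 3220, qa), (cs, 8840, ops), (cs, 8840, qa), (p1, 2650, x1), (p1, 2650, x2), (p1, 5450, x1), (p1, 5450, x2), (p1, 870, x1), (p1, 870, x2), (p1, 9620, x1), (p1, 9620, x2)}
(Dept ⋈ Proj) ⋈ Emp (natural join on pid): {(p1, 2650, x1, Uma, 30), (p1, 2650, x1, Zed, 34), (p1, 2650, x2, Uma, 30), (p1, 2650, x2, Zed, 34), (p1, 5450, x1, Uma, 30), (p1, 5450, x1, Zed, 34), (p1, 5450, x2, Uma, 30), (p1, 5450, x2, Zed, 34), (p1, 870, x1, Uma, 30), (p1, 870, x1, Zed, 34), (p1, 870, x2, Uma, 30), (p1, 870, x2, Zed, 34), (p1, 9620, x1, Uma, 30), (p1, 9620, x1, Zed, 34), (p1, 9620, x2, Uma, 30), (p1, 9620, x2, Zed, 34)}
Projecting to name, dept, budget, eid: {(Uma, x1, 2650, 30), (Uma, x1, 5450, 30), (Uma, x1, 870, 30), (Uma, x1, 9620, 30), (Uma, x2, 2650, 30), (Uma, x2, 5450, 30), (Uma, x2, 870, 30), (Uma, x2, 9620, 30), (Zed, x1, 2650, 34), (Zed, x1, 5450, 34), (Zed, x1, 870, 34), (Zed, x1, 9620, 34), (Zed, x2, 2650, 34), (Zed, x2, 5450, 34), (Zed, x2, 870, 34), (Zed, x2, 9620, 34)}
Selection budget > 3156: {(Uma, x1, 5450, 30), (Uma, x1, 9620, 30), (Uma, x2, 5450, 30), (Uma, x2, 9620, 30), (Zed, x1, 5450, 34), (Zed, x1, 9620, 34), (Zed, x2, 5450, 34), (Zed, x2, 9620, 34)}
Projecting to budget, eid, dept: {(5450, 30, x1), (5450, 30, x2), (5450, 34, x1), (5450, 34, x2), (9620, 30, x1), (9620, 30, x2), (9620, 34, x1), (9620, 34, x2)}

{(5450, 30, x1), (5450, 30, x2), (5450, 34, x1), (5450, 34, x2), (9620, 30, x1), (9620, 30, x2), (9620, 34, x1), (9620, 34, x2)}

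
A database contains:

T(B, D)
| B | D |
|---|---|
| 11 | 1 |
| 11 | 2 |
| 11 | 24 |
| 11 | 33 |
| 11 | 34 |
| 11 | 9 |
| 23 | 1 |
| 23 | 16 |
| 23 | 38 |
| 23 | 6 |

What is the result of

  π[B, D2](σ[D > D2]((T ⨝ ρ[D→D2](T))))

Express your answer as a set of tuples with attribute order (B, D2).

{(11, 1), (11, 2), (11, 24), (11, 33), (11, 9), (23, 1), (23, 16), (23, 6)}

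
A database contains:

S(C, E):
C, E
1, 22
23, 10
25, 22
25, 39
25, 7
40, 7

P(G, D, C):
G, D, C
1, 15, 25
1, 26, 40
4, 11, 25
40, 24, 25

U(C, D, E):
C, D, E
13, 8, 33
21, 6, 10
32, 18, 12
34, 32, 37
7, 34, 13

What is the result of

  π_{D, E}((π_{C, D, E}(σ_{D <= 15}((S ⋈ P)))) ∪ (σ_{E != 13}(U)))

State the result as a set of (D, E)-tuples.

{(11, 22), (11, 39), (11, 7), (15, 22), (15, 39), (15, 7), (18, 12), (32, 37), (6, 10), (8, 33)}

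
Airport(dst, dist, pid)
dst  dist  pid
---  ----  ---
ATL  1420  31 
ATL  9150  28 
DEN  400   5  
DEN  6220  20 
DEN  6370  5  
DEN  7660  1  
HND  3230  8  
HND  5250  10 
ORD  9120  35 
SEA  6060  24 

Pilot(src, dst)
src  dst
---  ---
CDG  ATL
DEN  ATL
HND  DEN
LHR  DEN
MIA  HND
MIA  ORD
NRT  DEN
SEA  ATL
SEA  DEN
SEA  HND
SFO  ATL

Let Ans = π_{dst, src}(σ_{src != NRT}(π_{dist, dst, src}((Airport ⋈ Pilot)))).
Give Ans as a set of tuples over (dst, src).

{(ATL, CDG), (ATL, DEN), (ATL, SEA), (ATL, SFO), (DEN, HND), (DEN, LHR), (DEN, SEA), (HND, MIA), (HND, SEA), (ORD, MIA)}

Airport ⋈ Pilot (natural join on dst): {(ATL, 1420, 31, CDG), (ATL, 1420, 31, DEN), (ATL, 1420, 31, SEA), (ATL, 1420, 31, SFO), (ATL, 9150, 28, CDG), (ATL, 9150, 28, DEN), (ATL, 9150, 28, SEA), (ATL, 9150, 28, SFO), (DEN, 400, 5, HND), (DEN, 400, 5, LHR), (DEN, 400, 5, NRT), (DEN, 400, 5, SEA), (DEN, 6220, 20, HND), (DEN, 6220, 20, LHR), (DEN, 6220, 20, NRT), (DEN, 6220, 20, SEA), (DEN, 6370, 5, HND), (DEN, 6370, 5, LHR), (DEN, 6370, 5, NRT), (DEN, 6370, 5, SEA), (DEN, 7660, 1, HND), (DEN, 7660, 1, LHR), (DEN, 7660, 1, NRT), (DEN, 7660, 1, SEA), (HND, 3230, 8, MIA), (HND, 3230, 8, SEA), (HND, 5250, 10, MIA), (HND, 5250, 10, SEA), (ORD, 9120, 35, MIA)}
Keep only column(s) dist, dst, src: {(1420, ATL, CDG), (1420, ATL, DEN), (1420, ATL, SEA), (1420, ATL, SFO), (3230, HND, MIA), (3230, HND, SEA), (400, DEN, HND), (400, DEN, LHR), (400, DEN, NRT), (400, DEN, SEA), (5250, HND, MIA), (5250, HND, SEA), (6220, DEN, HND), (6220, DEN, LHR), (6220, DEN, NRT), (6220, DEN, SEA), (6370, DEN, HND), (6370, DEN, LHR), (6370, DEN, NRT), (6370, DEN, SEA), (7660, DEN, HND), (7660, DEN, LHR), (7660, DEN, NRT), (7660, DEN, SEA), (9120, ORD, MIA), (9150, ATL, CDG), (9150, ATL, DEN), (9150, ATL, SEA), (9150, ATL, SFO)}
Selection src != NRT: {(1420, ATL, CDG), (1420, ATL, DEN), (1420, ATL, SEA), (1420, ATL, SFO), (3230, HND, MIA), (3230, HND, SEA), (400, DEN, HND), (400, DEN, LHR), (400, DEN, SEA), (5250, HND, MIA), (5250, HND, SEA), (6220, DEN, HND), (6220, DEN, LHR), (6220, DEN, SEA), (6370, DEN, HND), (6370, DEN, LHR), (6370, DEN, SEA), (7660, DEN, HND), (7660, DEN, LHR), (7660, DEN, SEA), (9120, ORD, MIA), (9150, ATL, CDG), (9150, ATL, DEN), (9150, ATL, SEA), (9150, ATL, SFO)}
Keep only column(s) dst, src (15 duplicate(s) eliminated): {(ATL, CDG), (ATL, DEN), (ATL, SEA), (ATL, SFO), (DEN, HND), (DEN, LHR), (DEN, SEA), (HND, MIA), (HND, SEA), (ORD, MIA)}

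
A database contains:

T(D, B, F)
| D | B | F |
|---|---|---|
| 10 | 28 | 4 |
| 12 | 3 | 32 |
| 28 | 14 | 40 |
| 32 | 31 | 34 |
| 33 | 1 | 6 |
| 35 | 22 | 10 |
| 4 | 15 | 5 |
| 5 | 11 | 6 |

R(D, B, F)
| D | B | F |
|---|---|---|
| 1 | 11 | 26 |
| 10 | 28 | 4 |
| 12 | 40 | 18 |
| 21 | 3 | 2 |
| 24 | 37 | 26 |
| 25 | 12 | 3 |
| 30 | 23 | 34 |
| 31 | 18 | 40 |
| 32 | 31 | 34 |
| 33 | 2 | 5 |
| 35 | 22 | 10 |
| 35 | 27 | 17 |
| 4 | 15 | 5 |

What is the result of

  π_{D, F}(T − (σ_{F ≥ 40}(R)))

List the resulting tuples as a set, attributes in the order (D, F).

Filtering on F ≥ 40 leaves {(31, 18, 40)}.
Set difference of the two operands is {(10, 28, 4), (12, 3, 32), (28, 14, 40), (32, 31, 34), (33, 1, 6), (35, 22, 10), (4, 15, 5), (5, 11, 6)}.
Keep only column(s) D, F: {(10, 4), (12, 32), (28, 40), (32, 34), (33, 6), (35, 10), (4, 5), (5, 6)}

{(10, 4), (12, 32), (28, 40), (32, 34), (33, 6), (35, 10), (4, 5), (5, 6)}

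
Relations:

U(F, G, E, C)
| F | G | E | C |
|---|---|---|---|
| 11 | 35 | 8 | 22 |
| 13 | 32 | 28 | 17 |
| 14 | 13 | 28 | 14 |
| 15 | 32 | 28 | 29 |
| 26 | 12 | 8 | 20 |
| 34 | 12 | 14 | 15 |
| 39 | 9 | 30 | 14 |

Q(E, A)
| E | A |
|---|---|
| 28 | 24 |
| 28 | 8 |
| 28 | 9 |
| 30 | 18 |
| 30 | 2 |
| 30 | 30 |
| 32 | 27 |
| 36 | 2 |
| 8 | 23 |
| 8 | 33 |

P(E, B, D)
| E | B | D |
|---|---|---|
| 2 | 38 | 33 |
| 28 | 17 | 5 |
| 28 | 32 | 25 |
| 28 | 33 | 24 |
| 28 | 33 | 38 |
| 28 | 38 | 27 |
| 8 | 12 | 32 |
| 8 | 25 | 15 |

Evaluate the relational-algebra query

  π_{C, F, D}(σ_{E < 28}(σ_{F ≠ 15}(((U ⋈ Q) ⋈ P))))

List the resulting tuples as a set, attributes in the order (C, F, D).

{(20, 26, 15), (20, 26, 32), (22, 11, 15), (22, 11, 32)}

Natural join on E: {(11, 35, 8, 22, 23), (11, 35, 8, 22, 33), (13, 32, 28, 17, 24), (13, 32, 28, 17, 8), (13, 32, 28, 17, 9), (14, 13, 28, 14, 24), (14, 13, 28, 14, 8), (14, 13, 28, 14, 9), (15, 32, 28, 29, 24), (15, 32, 28, 29, 8), (15, 32, 28, 29, 9), (26, 12, 8, 20, 23), (26, 12, 8, 20, 33), (39, 9, 30, 14, 18), (39, 9, 30, 14, 2), (39, 9, 30, 14, 30)}
Natural join on E: {(11, 35, 8, 22, 23, 12, 32), (11, 35, 8, 22, 23, 25, 15), (11, 35, 8, 22, 33, 12, 32), (11, 35, 8, 22, 33, 25, 15), (13, 32, 28, 17, 24, 17, 5), (13, 32, 28, 17, 24, 32, 25), (13, 32, 28, 17, 24, 33, 24), (13, 32, 28, 17, 24, 33, 38), (13, 32, 28, 17, 24, 38, 27), (13, 32, 28, 17, 8, 17, 5), (13, 32, 28, 17, 8, 32, 25), (13, 32, 28, 17, 8, 33, 24), (13, 32, 28, 17, 8, 33, 38), (13, 32, 28, 17, 8, 38, 27), (13, 32, 28, 17, 9, 17, 5), (13, 32, 28, 17, 9, 32, 25), (13, 32, 28, 17, 9, 33, 24), (13, 32, 28, 17, 9, 33, 38), (13, 32, 28, 17, 9, 38, 27), (14, 13, 28, 14, 24, 17, 5), (14, 13, 28, 14, 24, 32, 25), (14, 13, 28, 14, 24, 33, 24), (14, 13, 28, 14, 24, 33, 38), (14, 13, 28, 14, 24, 38, 27), (14, 13, 28, 14, 8, 17, 5), (14, 13, 28, 14, 8, 32, 25), (14, 13, 28, 14, 8, 33, 24), (14, 13, 28, 14, 8, 33, 38), (14, 13, 28, 14, 8, 38, 27), (14, 13, 28, 14, 9, 17, 5), (14, 13, 28, 14, 9, 32, 25), (14, 13, 28, 14, 9, 33, 24), (14, 13, 28, 14, 9, 33, 38), (14, 13, 28, 14, 9, 38, 27), (15, 32, 28, 29, 24, 17, 5), (15, 32, 28, 29, 24, 32, 25), (15, 32, 28, 29, 24, 33, 24), (15, 32, 28, 29, 24, 33, 38), (15, 32, 28, 29, 24, 38, 27), (15, 32, 28, 29, 8, 17, 5), (15, 32, 28, 29, 8, 32, 25), (15, 32, 28, 29, 8, 33, 24), (15, 32, 28, 29, 8, 33, 38), (15, 32, 28, 29, 8, 38, 27), (15, 32, 28, 29, 9, 17, 5), (15, 32, 28, 29, 9, 32, 25), (15, 32, 28, 29, 9, 33, 24), (15, 32, 28, 29, 9, 33, 38), (15, 32, 28, 29, 9, 38, 27), (26, 12, 8, 20, 23, 12, 32), (26, 12, 8, 20, 23, 25, 15), (26, 12, 8, 20, 33, 12, 32), (26, 12, 8, 20, 33, 25, 15)}
σ[F ≠ 15]: keep tuples satisfying F ≠ 15 → {(11, 35, 8, 22, 23, 12, 32), (11, 35, 8, 22, 23, 25, 15), (11, 35, 8, 22, 33, 12, 32), (11, 35, 8, 22, 33, 25, 15), (13, 32, 28, 17, 24, 17, 5), (13, 32, 28, 17, 24, 32, 25), (13, 32, 28, 17, 24, 33, 24), (13, 32, 28, 17, 24, 33, 38), (13, 32, 28, 17, 24, 38, 27), (13, 32, 28, 17, 8, 17, 5), (13, 32, 28, 17, 8, 32, 25), (13, 32, 28, 17, 8, 33, 24), (13, 32, 28, 17, 8, 33, 38), (13, 32, 28, 17, 8, 38, 27), (13, 32, 28, 17, 9, 17, 5), (13, 32, 28, 17, 9, 32, 25), (13, 32, 28, 17, 9, 33, 24), (13, 32, 28, 17, 9, 33, 38), (13, 32, 28, 17, 9, 38, 27), (14, 13, 28, 14, 24, 17, 5), (14, 13, 28, 14, 24, 32, 25), (14, 13, 28, 14, 24, 33, 24), (14, 13, 28, 14, 24, 33, 38), (14, 13, 28, 14, 24, 38, 27), (14, 13, 28, 14, 8, 17, 5), (14, 13, 28, 14, 8, 32, 25), (14, 13, 28, 14, 8, 33, 24), (14, 13, 28, 14, 8, 33, 38), (14, 13, 28, 14, 8, 38, 27), (14, 13, 28, 14, 9, 17, 5), (14, 13, 28, 14, 9, 32, 25), (14, 13, 28, 14, 9, 33, 24), (14, 13, 28, 14, 9, 33, 38), (14, 13, 28, 14, 9, 38, 27), (26, 12, 8, 20, 23, 12, 32), (26, 12, 8, 20, 23, 25, 15), (26, 12, 8, 20, 33, 12, 32), (26, 12, 8, 20, 33, 25, 15)}
σ[E < 28]: keep tuples satisfying E < 28 → {(11, 35, 8, 22, 23, 12, 32), (11, 35, 8, 22, 23, 25, 15), (11, 35, 8, 22, 33, 12, 32), (11, 35, 8, 22, 33, 25, 15), (26, 12, 8, 20, 23, 12, 32), (26, 12, 8, 20, 23, 25, 15), (26, 12, 8, 20, 33, 12, 32), (26, 12, 8, 20, 33, 25, 15)}
π_{C, F, D} gives {(20, 26, 15), (20, 26, 32), (22, 11, 15), (22, 11, 32)} (4 duplicate(s) eliminated).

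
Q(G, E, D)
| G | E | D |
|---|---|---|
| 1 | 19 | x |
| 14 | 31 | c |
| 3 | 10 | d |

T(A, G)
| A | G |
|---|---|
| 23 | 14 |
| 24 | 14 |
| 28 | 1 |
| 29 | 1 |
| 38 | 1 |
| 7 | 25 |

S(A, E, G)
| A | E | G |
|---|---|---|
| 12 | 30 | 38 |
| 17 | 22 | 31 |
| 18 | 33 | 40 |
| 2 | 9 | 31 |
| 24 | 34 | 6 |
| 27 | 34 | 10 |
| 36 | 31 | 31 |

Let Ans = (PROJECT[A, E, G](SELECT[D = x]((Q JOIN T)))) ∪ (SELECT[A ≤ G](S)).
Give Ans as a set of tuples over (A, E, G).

{(12, 30, 38), (17, 22, 31), (18, 33, 40), (2, 9, 31), (28, 19, 1), (29, 19, 1), (38, 19, 1)}

Natural join on G: {(1, 19, x, 28), (1, 19, x, 29), (1, 19, x, 38), (14, 31, c, 23), (14, 31, c, 24)}
Selection D = x: {(1, 19, x, 28), (1, 19, x, 29), (1, 19, x, 38)}
Projecting to A, E, G: {(28, 19, 1), (29, 19, 1), (38, 19, 1)}
Selection A ≤ G: {(12, 30, 38), (17, 22, 31), (18, 33, 40), (2, 9, 31)}
Set union of the two operands is {(12, 30, 38), (17, 22, 31), (18, 33, 40), (2, 9, 31), (28, 19, 1), (29, 19, 1), (38, 19, 1)}.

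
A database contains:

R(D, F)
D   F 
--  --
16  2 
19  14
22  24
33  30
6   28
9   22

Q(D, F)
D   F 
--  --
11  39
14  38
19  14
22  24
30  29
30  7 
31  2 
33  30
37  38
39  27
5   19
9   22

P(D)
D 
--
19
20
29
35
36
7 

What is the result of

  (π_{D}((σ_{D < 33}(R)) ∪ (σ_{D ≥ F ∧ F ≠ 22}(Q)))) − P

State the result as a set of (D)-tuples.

σ[D < 33]: keep tuples satisfying D < 33 → {(16, 2), (19, 14), (22, 24), (6, 28), (9, 22)}
σ[D ≥ F ∧ F ≠ 22]: keep tuples satisfying D ≥ F ∧ F ≠ 22 → {(19, 14), (30, 29), (30, 7), (31, 2), (33, 30), (39, 27)}
Taking the union: {(16, 2), (19, 14), (22, 24), (30, 29), (30, 7), (31, 2), (33, 30), (39, 27), (6, 28), (9, 22)}
Keep only column(s) D (1 duplicate(s) eliminated): {16, 19, 22, 30, 31, 33, 39, 6, 9}
Taking the difference: {16, 22, 30, 31, 33, 39, 6, 9}

{16, 22, 30, 31, 33, 39, 6, 9}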